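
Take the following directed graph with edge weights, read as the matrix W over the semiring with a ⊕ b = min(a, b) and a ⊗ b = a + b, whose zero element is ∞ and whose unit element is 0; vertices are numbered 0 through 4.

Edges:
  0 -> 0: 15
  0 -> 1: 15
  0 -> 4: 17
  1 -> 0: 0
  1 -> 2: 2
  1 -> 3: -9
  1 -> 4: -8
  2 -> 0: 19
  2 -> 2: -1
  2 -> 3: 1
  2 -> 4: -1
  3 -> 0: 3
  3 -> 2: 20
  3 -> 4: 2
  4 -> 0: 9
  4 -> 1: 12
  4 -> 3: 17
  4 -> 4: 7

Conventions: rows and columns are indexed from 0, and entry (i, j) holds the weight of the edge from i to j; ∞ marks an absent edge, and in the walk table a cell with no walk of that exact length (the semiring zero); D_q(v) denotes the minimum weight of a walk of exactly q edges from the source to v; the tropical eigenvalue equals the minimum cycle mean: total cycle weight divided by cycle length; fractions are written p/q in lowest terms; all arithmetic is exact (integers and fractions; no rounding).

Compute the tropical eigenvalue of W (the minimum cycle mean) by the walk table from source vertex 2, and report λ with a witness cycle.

q=0: [∞, ∞, 0, ∞, ∞]
q=1: [19, ∞, -1, 1, -1]
q=2: [4, 11, -2, 0, -2]
q=3: [3, 10, -3, -1, -3]
q=4: [2, 9, -4, -2, -4]
q=5: [1, 8, -5, -3, -5]
Optimal cycle mean attained by: cycle 2->2, total (-1), length 1.
Answer: λ = -1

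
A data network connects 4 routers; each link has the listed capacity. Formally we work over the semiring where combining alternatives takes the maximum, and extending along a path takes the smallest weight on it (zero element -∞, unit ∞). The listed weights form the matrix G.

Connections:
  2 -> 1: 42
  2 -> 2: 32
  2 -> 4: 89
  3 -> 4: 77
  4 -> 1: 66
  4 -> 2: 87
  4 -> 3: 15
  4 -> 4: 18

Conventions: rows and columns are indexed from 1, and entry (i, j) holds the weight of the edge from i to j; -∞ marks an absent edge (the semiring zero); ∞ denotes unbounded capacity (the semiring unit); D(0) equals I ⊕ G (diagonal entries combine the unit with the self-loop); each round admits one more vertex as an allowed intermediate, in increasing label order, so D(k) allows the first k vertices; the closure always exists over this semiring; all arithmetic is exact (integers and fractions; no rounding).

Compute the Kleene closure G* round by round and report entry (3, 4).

D(0):
  [∞, -∞, -∞, -∞]
  [42, ∞, -∞, 89]
  [-∞, -∞, ∞, 77]
  [66, 87, 15, ∞]
D(1):
  [∞, -∞, -∞, -∞]
  [42, ∞, -∞, 89]
  [-∞, -∞, ∞, 77]
  [66, 87, 15, ∞]
D(2):
  [∞, -∞, -∞, -∞]
  [42, ∞, -∞, 89]
  [-∞, -∞, ∞, 77]
  [66, 87, 15, ∞]
D(3):
  [∞, -∞, -∞, -∞]
  [42, ∞, -∞, 89]
  [-∞, -∞, ∞, 77]
  [66, 87, 15, ∞]
D(4):
  [∞, -∞, -∞, -∞]
  [66, ∞, 15, 89]
  [66, 77, ∞, 77]
  [66, 87, 15, ∞]
Answer: G*[3][4] = 77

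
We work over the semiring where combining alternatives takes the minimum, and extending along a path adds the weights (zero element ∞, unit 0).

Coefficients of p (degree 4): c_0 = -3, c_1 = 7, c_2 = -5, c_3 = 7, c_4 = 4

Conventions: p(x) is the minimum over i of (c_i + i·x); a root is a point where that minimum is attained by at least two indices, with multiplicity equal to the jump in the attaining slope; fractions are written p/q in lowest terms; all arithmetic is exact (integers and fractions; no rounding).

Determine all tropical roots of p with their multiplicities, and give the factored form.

hull edge (i=0, c=-3) to (i=2, c=-5): slope -1, span 2
hull edge (i=2, c=-5) to (i=4, c=4): slope 9/2, span 2
Factored form: p(x) = 4 ⊗ (x ⊕ (-9/2)) ⊗ (x ⊕ (-9/2)) ⊗ (x ⊕ 1) ⊗ (x ⊕ 1)
Answer: roots = -9/2 (mult 2), 1 (mult 2)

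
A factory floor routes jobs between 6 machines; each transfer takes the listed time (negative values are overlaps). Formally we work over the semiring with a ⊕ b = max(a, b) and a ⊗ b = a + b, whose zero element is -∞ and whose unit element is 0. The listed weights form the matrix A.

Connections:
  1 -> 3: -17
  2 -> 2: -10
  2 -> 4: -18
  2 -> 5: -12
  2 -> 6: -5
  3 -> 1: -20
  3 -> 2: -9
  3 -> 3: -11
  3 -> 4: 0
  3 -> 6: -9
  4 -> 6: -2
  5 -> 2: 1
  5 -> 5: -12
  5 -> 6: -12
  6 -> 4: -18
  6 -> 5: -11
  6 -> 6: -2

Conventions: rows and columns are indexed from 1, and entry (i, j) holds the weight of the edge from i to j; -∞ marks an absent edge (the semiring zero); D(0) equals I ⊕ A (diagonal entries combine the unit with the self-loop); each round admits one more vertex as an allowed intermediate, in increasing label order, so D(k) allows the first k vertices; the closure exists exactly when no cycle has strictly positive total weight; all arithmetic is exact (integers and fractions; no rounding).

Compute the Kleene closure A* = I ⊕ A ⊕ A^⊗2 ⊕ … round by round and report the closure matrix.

D(0):
  [0, -∞, -17, -∞, -∞, -∞]
  [-∞, 0, -∞, -18, -12, -5]
  [-20, -9, 0, 0, -∞, -9]
  [-∞, -∞, -∞, 0, -∞, -2]
  [-∞, 1, -∞, -∞, 0, -12]
  [-∞, -∞, -∞, -18, -11, 0]
D(1):
  [0, -∞, -17, -∞, -∞, -∞]
  [-∞, 0, -∞, -18, -12, -5]
  [-20, -9, 0, 0, -∞, -9]
  [-∞, -∞, -∞, 0, -∞, -2]
  [-∞, 1, -∞, -∞, 0, -12]
  [-∞, -∞, -∞, -18, -11, 0]
D(2):
  [0, -∞, -17, -∞, -∞, -∞]
  [-∞, 0, -∞, -18, -12, -5]
  [-20, -9, 0, 0, -21, -9]
  [-∞, -∞, -∞, 0, -∞, -2]
  [-∞, 1, -∞, -17, 0, -4]
  [-∞, -∞, -∞, -18, -11, 0]
D(3):
  [0, -26, -17, -17, -38, -26]
  [-∞, 0, -∞, -18, -12, -5]
  [-20, -9, 0, 0, -21, -9]
  [-∞, -∞, -∞, 0, -∞, -2]
  [-∞, 1, -∞, -17, 0, -4]
  [-∞, -∞, -∞, -18, -11, 0]
D(4):
  [0, -26, -17, -17, -38, -19]
  [-∞, 0, -∞, -18, -12, -5]
  [-20, -9, 0, 0, -21, -2]
  [-∞, -∞, -∞, 0, -∞, -2]
  [-∞, 1, -∞, -17, 0, -4]
  [-∞, -∞, -∞, -18, -11, 0]
D(5):
  [0, -26, -17, -17, -38, -19]
  [-∞, 0, -∞, -18, -12, -5]
  [-20, -9, 0, 0, -21, -2]
  [-∞, -∞, -∞, 0, -∞, -2]
  [-∞, 1, -∞, -17, 0, -4]
  [-∞, -10, -∞, -18, -11, 0]
D(6):
  [0, -26, -17, -17, -30, -19]
  [-∞, 0, -∞, -18, -12, -5]
  [-20, -9, 0, 0, -13, -2]
  [-∞, -12, -∞, 0, -13, -2]
  [-∞, 1, -∞, -17, 0, -4]
  [-∞, -10, -∞, -18, -11, 0]
Answer: A* = [[0, -26, -17, -17, -30, -19], [-∞, 0, -∞, -18, -12, -5], [-20, -9, 0, 0, -13, -2], [-∞, -12, -∞, 0, -13, -2], [-∞, 1, -∞, -17, 0, -4], [-∞, -10, -∞, -18, -11, 0]]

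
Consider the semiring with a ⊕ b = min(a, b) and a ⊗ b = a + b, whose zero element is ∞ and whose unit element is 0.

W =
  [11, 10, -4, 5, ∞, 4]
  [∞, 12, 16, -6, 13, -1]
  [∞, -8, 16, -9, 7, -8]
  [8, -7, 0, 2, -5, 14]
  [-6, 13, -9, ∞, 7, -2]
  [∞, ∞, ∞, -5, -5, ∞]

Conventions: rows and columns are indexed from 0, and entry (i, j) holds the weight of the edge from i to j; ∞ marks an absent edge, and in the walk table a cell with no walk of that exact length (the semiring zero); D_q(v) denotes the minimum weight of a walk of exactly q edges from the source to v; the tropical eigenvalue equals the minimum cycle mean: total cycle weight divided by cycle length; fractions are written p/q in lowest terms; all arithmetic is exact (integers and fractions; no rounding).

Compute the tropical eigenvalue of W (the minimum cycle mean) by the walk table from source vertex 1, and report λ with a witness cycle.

q=0: [∞, 0, ∞, ∞, ∞, ∞]
q=1: [∞, 12, 16, -6, 13, -1]
q=2: [2, -13, -6, -6, -11, 8]
q=3: [-17, -14, -20, -19, -11, -14]
q=4: [-17, -28, -21, -29, -24, -28]
q=5: [-30, -36, -33, -34, -34, -29]
q=6: [-40, -41, -43, -42, -39, -41]
Optimal cycle mean attained by: cycle 2->3->4->2, total (-9) + (-5) + (-9), length 3.
Answer: λ = -23/3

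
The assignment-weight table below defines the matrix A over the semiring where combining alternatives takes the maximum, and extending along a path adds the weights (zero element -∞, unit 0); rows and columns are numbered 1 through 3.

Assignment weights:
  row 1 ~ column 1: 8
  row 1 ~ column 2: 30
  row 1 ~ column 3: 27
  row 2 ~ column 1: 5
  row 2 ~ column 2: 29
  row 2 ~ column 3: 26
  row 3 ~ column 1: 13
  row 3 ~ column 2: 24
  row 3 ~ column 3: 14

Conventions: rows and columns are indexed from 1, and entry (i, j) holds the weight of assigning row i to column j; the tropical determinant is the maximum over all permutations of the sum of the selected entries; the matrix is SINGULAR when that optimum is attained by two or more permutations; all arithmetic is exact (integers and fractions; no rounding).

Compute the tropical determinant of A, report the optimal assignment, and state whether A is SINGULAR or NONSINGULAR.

σ = (1, 2, 3): 8 + 29 + 14 = 51
σ = (1, 3, 2): 8 + 26 + 24 = 58
σ = (2, 1, 3): 30 + 5 + 14 = 49
σ = (2, 3, 1): 30 + 26 + 13 = 69
σ = (3, 1, 2): 27 + 5 + 24 = 56
σ = (3, 2, 1): 27 + 29 + 13 = 69
Optimal value attained by: σ = (2, 3, 1).
Answer: det⊕(A) = 69; verdict: SINGULAR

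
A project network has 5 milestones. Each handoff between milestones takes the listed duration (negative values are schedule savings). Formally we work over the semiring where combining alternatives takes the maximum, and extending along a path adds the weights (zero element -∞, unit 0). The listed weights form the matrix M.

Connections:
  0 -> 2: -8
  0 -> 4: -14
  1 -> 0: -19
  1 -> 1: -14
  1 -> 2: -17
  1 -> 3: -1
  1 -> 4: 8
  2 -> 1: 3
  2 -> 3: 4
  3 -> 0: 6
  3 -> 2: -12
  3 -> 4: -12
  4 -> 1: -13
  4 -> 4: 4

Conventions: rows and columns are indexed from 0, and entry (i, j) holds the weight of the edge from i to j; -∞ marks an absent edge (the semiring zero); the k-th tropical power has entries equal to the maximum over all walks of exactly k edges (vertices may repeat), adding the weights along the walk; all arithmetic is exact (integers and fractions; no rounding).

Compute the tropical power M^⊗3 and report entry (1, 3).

M^⊗2:
  [-∞, -5, -∞, -4, -10]
  [5, -5, -13, -13, 12]
  [10, -11, -8, 2, 11]
  [-∞, -9, -2, -8, -8]
  [-32, -9, -30, -14, 8]
M^⊗3:
  [2, -19, -16, -6, 3]
  [-7, -1, -3, -6, 16]
  [8, -2, 2, -4, 15]
  [-2, 1, -20, 2, -1]
  [-8, -5, -26, -10, 12]
Key observation: the optimum is the walk 1->4->1->3, with weight 8 + (-13) + (-1) = -6.
Optimal value attained by: walk 1->4->1->3.
Answer: (M^⊗3)[1][3] = -6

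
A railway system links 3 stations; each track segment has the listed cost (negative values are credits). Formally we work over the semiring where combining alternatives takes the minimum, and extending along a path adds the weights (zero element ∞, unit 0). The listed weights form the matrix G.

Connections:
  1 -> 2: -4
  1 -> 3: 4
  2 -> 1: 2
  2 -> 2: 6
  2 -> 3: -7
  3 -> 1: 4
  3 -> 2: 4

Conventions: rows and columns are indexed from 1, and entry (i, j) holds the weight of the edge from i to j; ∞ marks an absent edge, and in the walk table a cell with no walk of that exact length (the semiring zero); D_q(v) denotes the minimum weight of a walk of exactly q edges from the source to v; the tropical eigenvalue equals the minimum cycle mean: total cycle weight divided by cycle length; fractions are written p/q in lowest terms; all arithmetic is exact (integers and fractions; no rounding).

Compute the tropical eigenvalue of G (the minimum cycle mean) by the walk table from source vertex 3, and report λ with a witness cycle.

q=0: [∞, ∞, 0]
q=1: [4, 4, ∞]
q=2: [6, 0, -3]
q=3: [1, 1, -7]
Optimal cycle mean attained by: cycle 1->2->3->1, total (-4) + (-7) + 4, length 3.
Answer: λ = -7/3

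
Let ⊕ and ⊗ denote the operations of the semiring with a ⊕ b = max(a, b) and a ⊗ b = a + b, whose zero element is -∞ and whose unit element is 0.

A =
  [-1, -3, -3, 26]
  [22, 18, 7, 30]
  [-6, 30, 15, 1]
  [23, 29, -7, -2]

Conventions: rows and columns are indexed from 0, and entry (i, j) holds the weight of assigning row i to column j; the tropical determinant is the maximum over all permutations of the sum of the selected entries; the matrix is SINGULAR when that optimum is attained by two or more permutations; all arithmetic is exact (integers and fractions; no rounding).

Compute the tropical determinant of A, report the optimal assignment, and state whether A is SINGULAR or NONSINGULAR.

σ = (0, 1, 2, 3): (-1) + 18 + 15 + (-2) = 30
σ = (0, 1, 3, 2): (-1) + 18 + 1 + (-7) = 11
σ = (0, 2, 1, 3): (-1) + 7 + 30 + (-2) = 34
σ = (0, 2, 3, 1): (-1) + 7 + 1 + 29 = 36
σ = (0, 3, 1, 2): (-1) + 30 + 30 + (-7) = 52
σ = (0, 3, 2, 1): (-1) + 30 + 15 + 29 = 73
σ = (1, 0, 2, 3): (-3) + 22 + 15 + (-2) = 32
σ = (1, 0, 3, 2): (-3) + 22 + 1 + (-7) = 13
σ = (1, 2, 0, 3): (-3) + 7 + (-6) + (-2) = -4
σ = (1, 2, 3, 0): (-3) + 7 + 1 + 23 = 28
σ = (1, 3, 0, 2): (-3) + 30 + (-6) + (-7) = 14
σ = (1, 3, 2, 0): (-3) + 30 + 15 + 23 = 65
σ = (2, 0, 1, 3): (-3) + 22 + 30 + (-2) = 47
σ = (2, 0, 3, 1): (-3) + 22 + 1 + 29 = 49
σ = (2, 1, 0, 3): (-3) + 18 + (-6) + (-2) = 7
σ = (2, 1, 3, 0): (-3) + 18 + 1 + 23 = 39
σ = (2, 3, 0, 1): (-3) + 30 + (-6) + 29 = 50
σ = (2, 3, 1, 0): (-3) + 30 + 30 + 23 = 80
σ = (3, 0, 1, 2): 26 + 22 + 30 + (-7) = 71
σ = (3, 0, 2, 1): 26 + 22 + 15 + 29 = 92
σ = (3, 1, 0, 2): 26 + 18 + (-6) + (-7) = 31
σ = (3, 1, 2, 0): 26 + 18 + 15 + 23 = 82
σ = (3, 2, 0, 1): 26 + 7 + (-6) + 29 = 56
σ = (3, 2, 1, 0): 26 + 7 + 30 + 23 = 86
Optimal value attained by: σ = (3, 0, 2, 1).
Answer: det⊕(A) = 92; verdict: NONSINGULAR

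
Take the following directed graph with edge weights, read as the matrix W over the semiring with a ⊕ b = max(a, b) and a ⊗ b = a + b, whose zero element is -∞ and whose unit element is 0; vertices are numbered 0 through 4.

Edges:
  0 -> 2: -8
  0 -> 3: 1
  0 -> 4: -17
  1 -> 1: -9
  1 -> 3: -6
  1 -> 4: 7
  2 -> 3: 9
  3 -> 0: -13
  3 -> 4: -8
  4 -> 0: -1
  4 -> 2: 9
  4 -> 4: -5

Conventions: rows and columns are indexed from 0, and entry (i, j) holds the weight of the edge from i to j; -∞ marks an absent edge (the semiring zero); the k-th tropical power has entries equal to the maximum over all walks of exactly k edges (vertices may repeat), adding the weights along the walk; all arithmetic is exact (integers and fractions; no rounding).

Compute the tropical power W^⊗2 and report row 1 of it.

W^⊗2:
  [-12, -∞, -8, 1, -7]
  [6, -18, 16, -15, 2]
  [-4, -∞, -∞, -∞, 1]
  [-9, -∞, 1, -12, -13]
  [-6, -∞, 4, 18, -10]
Answer: row 1 of W^⊗2 = [6, -18, 16, -15, 2]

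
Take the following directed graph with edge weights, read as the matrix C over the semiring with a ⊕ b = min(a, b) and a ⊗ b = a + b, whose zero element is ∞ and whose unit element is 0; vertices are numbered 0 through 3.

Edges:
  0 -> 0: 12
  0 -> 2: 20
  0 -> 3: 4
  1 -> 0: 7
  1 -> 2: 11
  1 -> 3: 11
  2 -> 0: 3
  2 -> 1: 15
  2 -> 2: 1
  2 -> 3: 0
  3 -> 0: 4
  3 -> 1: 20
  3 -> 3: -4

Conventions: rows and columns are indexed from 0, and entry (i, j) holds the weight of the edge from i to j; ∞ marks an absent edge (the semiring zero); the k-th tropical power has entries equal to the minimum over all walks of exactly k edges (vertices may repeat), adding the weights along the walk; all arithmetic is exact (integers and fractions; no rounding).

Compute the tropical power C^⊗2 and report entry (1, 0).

C^⊗2:
  [8, 24, 21, 0]
  [14, 26, 12, 7]
  [4, 16, 2, -4]
  [0, 16, 24, -8]
Key observation: the optimum is the walk 1->2->0, with weight 11 + 3 = 14.
Optimal value attained by: walk 1->2->0.
Answer: (C^⊗2)[1][0] = 14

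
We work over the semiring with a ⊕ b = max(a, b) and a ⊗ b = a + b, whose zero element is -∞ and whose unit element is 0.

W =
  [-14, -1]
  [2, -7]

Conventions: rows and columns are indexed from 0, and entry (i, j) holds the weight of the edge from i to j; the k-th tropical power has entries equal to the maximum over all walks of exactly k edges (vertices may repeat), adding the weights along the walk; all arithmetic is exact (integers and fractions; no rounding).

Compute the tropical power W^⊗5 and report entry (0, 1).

W^⊗2:
  [1, -8]
  [-5, 1]
W^⊗3:
  [-6, 0]
  [3, -6]
W^⊗4:
  [2, -7]
  [-4, 2]
W^⊗5:
  [-5, 1]
  [4, -5]
Key observation: the optimum is the walk 0->1->0->1->0->1, with weight (-1) + 2 + (-1) + 2 + (-1) = 1.
Optimal value attained by: walk 0->1->0->1->0->1.
Answer: (W^⊗5)[0][1] = 1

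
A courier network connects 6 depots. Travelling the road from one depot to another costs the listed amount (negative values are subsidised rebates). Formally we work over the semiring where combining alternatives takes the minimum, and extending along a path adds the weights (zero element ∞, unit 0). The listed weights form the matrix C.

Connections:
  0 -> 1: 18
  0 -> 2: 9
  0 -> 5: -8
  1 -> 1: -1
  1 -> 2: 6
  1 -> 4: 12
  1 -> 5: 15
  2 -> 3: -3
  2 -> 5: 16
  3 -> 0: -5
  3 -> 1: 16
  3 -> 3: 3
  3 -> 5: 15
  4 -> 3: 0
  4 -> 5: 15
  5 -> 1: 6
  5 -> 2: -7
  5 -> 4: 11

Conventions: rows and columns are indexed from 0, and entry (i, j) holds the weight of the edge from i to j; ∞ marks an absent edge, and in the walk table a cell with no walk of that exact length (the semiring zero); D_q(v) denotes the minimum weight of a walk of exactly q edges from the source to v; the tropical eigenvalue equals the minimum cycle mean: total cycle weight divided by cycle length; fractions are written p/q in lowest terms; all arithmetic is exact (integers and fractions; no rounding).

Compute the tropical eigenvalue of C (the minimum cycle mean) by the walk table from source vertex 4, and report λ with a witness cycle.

q=0: [∞, ∞, ∞, ∞, 0, ∞]
q=1: [∞, ∞, ∞, 0, ∞, 15]
q=2: [-5, 16, 8, 3, 26, 15]
q=3: [-2, 13, 4, 5, 26, -13]
q=4: [0, -7, -20, 1, -2, -10]
q=5: [-4, -8, -17, -23, 1, -8]
q=6: [-28, -9, -15, -20, 3, -12]
Optimal cycle mean attained by: cycle 0->5->2->3->0, total (-8) + (-7) + (-3) + (-5), length 4.
Answer: λ = -23/4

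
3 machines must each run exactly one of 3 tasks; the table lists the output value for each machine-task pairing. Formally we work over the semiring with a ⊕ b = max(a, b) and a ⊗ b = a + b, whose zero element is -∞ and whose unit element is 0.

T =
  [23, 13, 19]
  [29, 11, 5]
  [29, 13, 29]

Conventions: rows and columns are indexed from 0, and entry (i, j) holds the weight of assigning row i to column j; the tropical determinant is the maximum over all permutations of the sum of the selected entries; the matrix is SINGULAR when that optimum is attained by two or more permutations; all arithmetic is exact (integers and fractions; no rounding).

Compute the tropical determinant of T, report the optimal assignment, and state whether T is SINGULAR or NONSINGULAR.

σ = (0, 1, 2): 23 + 11 + 29 = 63
σ = (0, 2, 1): 23 + 5 + 13 = 41
σ = (1, 0, 2): 13 + 29 + 29 = 71
σ = (1, 2, 0): 13 + 5 + 29 = 47
σ = (2, 0, 1): 19 + 29 + 13 = 61
σ = (2, 1, 0): 19 + 11 + 29 = 59
Optimal value attained by: σ = (1, 0, 2).
Answer: det⊕(T) = 71; verdict: NONSINGULAR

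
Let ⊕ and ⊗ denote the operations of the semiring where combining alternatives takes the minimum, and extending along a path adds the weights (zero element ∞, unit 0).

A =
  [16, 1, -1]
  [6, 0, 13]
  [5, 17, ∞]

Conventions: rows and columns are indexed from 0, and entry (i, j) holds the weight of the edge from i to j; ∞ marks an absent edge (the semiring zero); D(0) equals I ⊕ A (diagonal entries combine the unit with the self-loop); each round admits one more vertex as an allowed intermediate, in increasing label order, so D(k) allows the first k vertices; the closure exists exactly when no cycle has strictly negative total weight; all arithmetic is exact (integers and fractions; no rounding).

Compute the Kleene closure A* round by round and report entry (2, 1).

D(0):
  [0, 1, -1]
  [6, 0, 13]
  [5, 17, 0]
D(1):
  [0, 1, -1]
  [6, 0, 5]
  [5, 6, 0]
D(2):
  [0, 1, -1]
  [6, 0, 5]
  [5, 6, 0]
D(3):
  [0, 1, -1]
  [6, 0, 5]
  [5, 6, 0]
Answer: A*[2][1] = 6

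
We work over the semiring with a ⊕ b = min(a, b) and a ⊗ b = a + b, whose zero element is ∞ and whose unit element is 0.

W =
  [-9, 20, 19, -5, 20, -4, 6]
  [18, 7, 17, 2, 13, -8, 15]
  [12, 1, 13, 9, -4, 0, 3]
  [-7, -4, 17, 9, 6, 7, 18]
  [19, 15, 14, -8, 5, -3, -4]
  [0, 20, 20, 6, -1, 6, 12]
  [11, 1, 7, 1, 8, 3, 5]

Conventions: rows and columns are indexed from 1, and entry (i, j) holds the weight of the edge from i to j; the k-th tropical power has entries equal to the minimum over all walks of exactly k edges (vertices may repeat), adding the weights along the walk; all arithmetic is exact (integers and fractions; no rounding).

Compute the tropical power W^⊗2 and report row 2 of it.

W^⊗2:
  [-18, -9, 10, -14, -5, -13, -3]
  [-8, -2, 12, -2, -9, -2, 4]
  [0, 4, 10, -12, -1, -7, -8]
  [-16, 3, 12, -12, 6, -12, -1]
  [-15, -12, 3, -3, -4, -1, 1]
  [-9, 2, 13, -9, 4, -4, -5]
  [-6, -3, 12, 0, 2, -7, 4]
Answer: row 2 of W^⊗2 = [-8, -2, 12, -2, -9, -2, 4]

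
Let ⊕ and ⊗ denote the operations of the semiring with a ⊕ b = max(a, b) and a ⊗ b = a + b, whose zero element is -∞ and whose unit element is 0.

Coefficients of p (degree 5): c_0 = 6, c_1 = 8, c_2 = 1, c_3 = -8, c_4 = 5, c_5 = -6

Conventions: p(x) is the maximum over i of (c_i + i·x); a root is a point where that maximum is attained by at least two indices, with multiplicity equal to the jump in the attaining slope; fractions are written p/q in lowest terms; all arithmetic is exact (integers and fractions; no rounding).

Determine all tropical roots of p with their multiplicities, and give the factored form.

hull edge (i=0, c=6) to (i=1, c=8): slope 2, span 1
hull edge (i=1, c=8) to (i=4, c=5): slope -1, span 3
hull edge (i=4, c=5) to (i=5, c=-6): slope -11, span 1
Factored form: p(x) = -6 ⊗ (x ⊕ (-2)) ⊗ (x ⊕ 1) ⊗ (x ⊕ 1) ⊗ (x ⊕ 1) ⊗ (x ⊕ 11)
Answer: roots = -2 (mult 1), 1 (mult 3), 11 (mult 1)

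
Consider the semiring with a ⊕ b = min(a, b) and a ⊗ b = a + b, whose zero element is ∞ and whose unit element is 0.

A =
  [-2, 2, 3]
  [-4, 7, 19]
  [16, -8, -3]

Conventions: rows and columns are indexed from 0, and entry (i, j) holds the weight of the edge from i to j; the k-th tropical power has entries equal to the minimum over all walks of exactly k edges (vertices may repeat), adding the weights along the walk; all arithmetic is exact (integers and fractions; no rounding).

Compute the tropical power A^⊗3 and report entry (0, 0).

A^⊗2:
  [-4, -5, 0]
  [-6, -2, -1]
  [-12, -11, -6]
A^⊗3:
  [-9, -8, -3]
  [-8, -9, -4]
  [-15, -14, -9]
Key observation: the optimum is the walk 0->2->1->0, with weight 3 + (-8) + (-4) = -9.
Optimal value attained by: walk 0->2->1->0.
Answer: (A^⊗3)[0][0] = -9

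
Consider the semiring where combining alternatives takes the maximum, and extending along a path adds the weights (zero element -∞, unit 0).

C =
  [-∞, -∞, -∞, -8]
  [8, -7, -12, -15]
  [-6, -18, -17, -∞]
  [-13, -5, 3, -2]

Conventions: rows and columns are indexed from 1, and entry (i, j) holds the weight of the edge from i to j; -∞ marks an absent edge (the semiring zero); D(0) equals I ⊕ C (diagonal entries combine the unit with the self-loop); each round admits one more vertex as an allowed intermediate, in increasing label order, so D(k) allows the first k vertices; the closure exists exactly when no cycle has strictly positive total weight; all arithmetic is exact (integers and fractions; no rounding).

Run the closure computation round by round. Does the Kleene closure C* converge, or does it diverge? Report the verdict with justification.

D(0):
  [0, -∞, -∞, -8]
  [8, 0, -12, -15]
  [-6, -18, 0, -∞]
  [-13, -5, 3, 0]
D(1):
  [0, -∞, -∞, -8]
  [8, 0, -12, 0]
  [-6, -18, 0, -14]
  [-13, -5, 3, 0]
D(2):
  [0, -∞, -∞, -8]
  [8, 0, -12, 0]
  [-6, -18, 0, -14]
  [3, -5, 3, 0]
D(3):
  [0, -∞, -∞, -8]
  [8, 0, -12, 0]
  [-6, -18, 0, -14]
  [3, -5, 3, 0]
D(4):
  [0, -13, -5, -8]
  [8, 0, 3, 0]
  [-6, -18, 0, -14]
  [3, -5, 3, 0]
Key observation: every diagonal entry stays at the unit through all rounds, so no improving cycle exists.
Answer: CONVERGES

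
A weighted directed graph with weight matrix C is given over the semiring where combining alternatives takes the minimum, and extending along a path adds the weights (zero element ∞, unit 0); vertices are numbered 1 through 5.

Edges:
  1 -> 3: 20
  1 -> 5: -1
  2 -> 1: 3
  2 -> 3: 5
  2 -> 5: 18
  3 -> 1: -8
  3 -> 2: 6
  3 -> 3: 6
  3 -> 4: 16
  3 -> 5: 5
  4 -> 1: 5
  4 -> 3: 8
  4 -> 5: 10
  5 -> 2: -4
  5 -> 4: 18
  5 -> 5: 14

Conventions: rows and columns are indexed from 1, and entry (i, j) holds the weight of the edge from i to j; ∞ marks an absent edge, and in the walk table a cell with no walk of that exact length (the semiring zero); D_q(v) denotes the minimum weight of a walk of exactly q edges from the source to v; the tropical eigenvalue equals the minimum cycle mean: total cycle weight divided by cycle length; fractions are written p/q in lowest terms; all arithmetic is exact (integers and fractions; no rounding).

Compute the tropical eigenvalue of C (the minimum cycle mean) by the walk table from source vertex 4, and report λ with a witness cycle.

q=0: [∞, ∞, ∞, 0, ∞]
q=1: [5, ∞, 8, ∞, 10]
q=2: [0, 6, 14, 24, 4]
q=3: [6, 0, 11, 22, -1]
q=4: [3, -5, 5, 17, 5]
q=5: [-3, 1, 0, 21, 2]
Optimal cycle mean attained by: cycle 1->5->2->3->1, total (-1) + (-4) + 5 + (-8), length 4.
Answer: λ = -2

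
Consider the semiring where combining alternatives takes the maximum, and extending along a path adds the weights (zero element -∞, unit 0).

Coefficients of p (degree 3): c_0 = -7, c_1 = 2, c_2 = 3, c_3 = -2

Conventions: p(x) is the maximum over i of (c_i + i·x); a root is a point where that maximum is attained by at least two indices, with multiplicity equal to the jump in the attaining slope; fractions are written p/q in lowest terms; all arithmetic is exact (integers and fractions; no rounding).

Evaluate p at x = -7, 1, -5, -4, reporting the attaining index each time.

p(-7) = max(-7+0·(-7)=-7, 2+1·(-7)=-5, 3+2·(-7)=-11, -2+3·(-7)=-23) = -5 (attained by i=1)
p(1) = max(-7+0·1=-7, 2+1·1=3, 3+2·1=5, -2+3·1=1) = 5 (attained by i=2)
p(-5) = max(-7+0·(-5)=-7, 2+1·(-5)=-3, 3+2·(-5)=-7, -2+3·(-5)=-17) = -3 (attained by i=1)
p(-4) = max(-7+0·(-4)=-7, 2+1·(-4)=-2, 3+2·(-4)=-5, -2+3·(-4)=-14) = -2 (attained by i=1)
Answer: p(-7) = -5; p(1) = 5; p(-5) = -3; p(-4) = -2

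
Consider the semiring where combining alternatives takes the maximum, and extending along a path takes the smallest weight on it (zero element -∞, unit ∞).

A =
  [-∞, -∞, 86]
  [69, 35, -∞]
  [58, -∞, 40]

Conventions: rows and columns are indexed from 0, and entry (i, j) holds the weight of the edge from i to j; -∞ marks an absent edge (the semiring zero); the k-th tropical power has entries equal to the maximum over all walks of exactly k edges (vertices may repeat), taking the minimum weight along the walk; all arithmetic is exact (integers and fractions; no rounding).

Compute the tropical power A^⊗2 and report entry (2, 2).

A^⊗2:
  [58, -∞, 40]
  [35, 35, 69]
  [40, -∞, 58]
Key observation: the optimum is the walk 2->0->2, with weight 58 min 86 = 58.
Optimal value attained by: walk 2->0->2.
Answer: (A^⊗2)[2][2] = 58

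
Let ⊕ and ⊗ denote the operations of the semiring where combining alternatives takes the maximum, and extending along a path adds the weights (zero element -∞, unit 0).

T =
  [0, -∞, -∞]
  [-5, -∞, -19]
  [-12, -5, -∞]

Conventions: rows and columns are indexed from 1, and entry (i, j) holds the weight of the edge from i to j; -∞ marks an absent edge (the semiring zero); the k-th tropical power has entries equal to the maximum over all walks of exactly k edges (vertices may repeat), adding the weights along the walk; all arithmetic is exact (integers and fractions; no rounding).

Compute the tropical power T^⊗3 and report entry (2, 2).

T^⊗2:
  [0, -∞, -∞]
  [-5, -24, -∞]
  [-10, -∞, -24]
T^⊗3:
  [0, -∞, -∞]
  [-5, -∞, -43]
  [-10, -29, -∞]
Key observation: no walk of exactly 3 edges connects these vertices, so the entry is the semiring zero.
Answer: (T^⊗3)[2][2] = -∞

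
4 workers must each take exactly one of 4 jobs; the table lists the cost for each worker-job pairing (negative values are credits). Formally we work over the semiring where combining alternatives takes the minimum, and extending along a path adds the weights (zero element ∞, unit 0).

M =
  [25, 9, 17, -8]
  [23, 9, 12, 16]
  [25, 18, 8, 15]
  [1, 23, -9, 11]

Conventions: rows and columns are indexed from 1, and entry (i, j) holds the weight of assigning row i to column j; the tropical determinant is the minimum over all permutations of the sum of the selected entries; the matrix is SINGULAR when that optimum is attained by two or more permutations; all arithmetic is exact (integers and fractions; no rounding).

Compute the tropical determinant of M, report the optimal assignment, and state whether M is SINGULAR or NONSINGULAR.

σ = (1, 2, 3, 4): 25 + 9 + 8 + 11 = 53
σ = (1, 2, 4, 3): 25 + 9 + 15 + (-9) = 40
σ = (1, 3, 2, 4): 25 + 12 + 18 + 11 = 66
σ = (1, 3, 4, 2): 25 + 12 + 15 + 23 = 75
σ = (1, 4, 2, 3): 25 + 16 + 18 + (-9) = 50
σ = (1, 4, 3, 2): 25 + 16 + 8 + 23 = 72
σ = (2, 1, 3, 4): 9 + 23 + 8 + 11 = 51
σ = (2, 1, 4, 3): 9 + 23 + 15 + (-9) = 38
σ = (2, 3, 1, 4): 9 + 12 + 25 + 11 = 57
σ = (2, 3, 4, 1): 9 + 12 + 15 + 1 = 37
σ = (2, 4, 1, 3): 9 + 16 + 25 + (-9) = 41
σ = (2, 4, 3, 1): 9 + 16 + 8 + 1 = 34
σ = (3, 1, 2, 4): 17 + 23 + 18 + 11 = 69
σ = (3, 1, 4, 2): 17 + 23 + 15 + 23 = 78
σ = (3, 2, 1, 4): 17 + 9 + 25 + 11 = 62
σ = (3, 2, 4, 1): 17 + 9 + 15 + 1 = 42
σ = (3, 4, 1, 2): 17 + 16 + 25 + 23 = 81
σ = (3, 4, 2, 1): 17 + 16 + 18 + 1 = 52
σ = (4, 1, 2, 3): (-8) + 23 + 18 + (-9) = 24
σ = (4, 1, 3, 2): (-8) + 23 + 8 + 23 = 46
σ = (4, 2, 1, 3): (-8) + 9 + 25 + (-9) = 17
σ = (4, 2, 3, 1): (-8) + 9 + 8 + 1 = 10
σ = (4, 3, 1, 2): (-8) + 12 + 25 + 23 = 52
σ = (4, 3, 2, 1): (-8) + 12 + 18 + 1 = 23
Optimal value attained by: σ = (4, 2, 3, 1).
Answer: det⊕(M) = 10; verdict: NONSINGULAR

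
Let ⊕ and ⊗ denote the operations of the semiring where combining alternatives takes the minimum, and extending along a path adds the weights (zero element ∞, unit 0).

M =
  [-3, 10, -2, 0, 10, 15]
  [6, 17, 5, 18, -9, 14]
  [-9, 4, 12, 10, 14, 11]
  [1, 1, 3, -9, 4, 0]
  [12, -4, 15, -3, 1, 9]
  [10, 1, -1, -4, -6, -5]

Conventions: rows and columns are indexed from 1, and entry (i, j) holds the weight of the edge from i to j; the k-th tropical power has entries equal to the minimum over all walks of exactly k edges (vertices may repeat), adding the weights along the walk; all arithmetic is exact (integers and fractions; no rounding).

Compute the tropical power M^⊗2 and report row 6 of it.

M^⊗2:
  [-11, 1, -5, -9, 1, 0]
  [-4, -13, 4, -12, -8, 0]
  [-12, 1, -11, -9, -5, 6]
  [-8, -8, -6, -18, -8, -9]
  [-2, -3, 0, -12, -13, -3]
  [-10, -10, -6, -13, -11, -10]
Answer: row 6 of M^⊗2 = [-10, -10, -6, -13, -11, -10]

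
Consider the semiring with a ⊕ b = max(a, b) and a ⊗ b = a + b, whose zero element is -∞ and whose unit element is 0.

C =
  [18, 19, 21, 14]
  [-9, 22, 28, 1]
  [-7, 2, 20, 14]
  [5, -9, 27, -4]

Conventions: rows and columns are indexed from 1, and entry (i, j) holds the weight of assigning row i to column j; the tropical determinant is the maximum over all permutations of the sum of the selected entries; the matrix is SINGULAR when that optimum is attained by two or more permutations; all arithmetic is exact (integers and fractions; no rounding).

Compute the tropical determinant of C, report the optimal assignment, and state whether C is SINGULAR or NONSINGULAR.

σ = (1, 2, 3, 4): 18 + 22 + 20 + (-4) = 56
σ = (1, 2, 4, 3): 18 + 22 + 14 + 27 = 81
σ = (1, 3, 2, 4): 18 + 28 + 2 + (-4) = 44
σ = (1, 3, 4, 2): 18 + 28 + 14 + (-9) = 51
σ = (1, 4, 2, 3): 18 + 1 + 2 + 27 = 48
σ = (1, 4, 3, 2): 18 + 1 + 20 + (-9) = 30
σ = (2, 1, 3, 4): 19 + (-9) + 20 + (-4) = 26
σ = (2, 1, 4, 3): 19 + (-9) + 14 + 27 = 51
σ = (2, 3, 1, 4): 19 + 28 + (-7) + (-4) = 36
σ = (2, 3, 4, 1): 19 + 28 + 14 + 5 = 66
σ = (2, 4, 1, 3): 19 + 1 + (-7) + 27 = 40
σ = (2, 4, 3, 1): 19 + 1 + 20 + 5 = 45
σ = (3, 1, 2, 4): 21 + (-9) + 2 + (-4) = 10
σ = (3, 1, 4, 2): 21 + (-9) + 14 + (-9) = 17
σ = (3, 2, 1, 4): 21 + 22 + (-7) + (-4) = 32
σ = (3, 2, 4, 1): 21 + 22 + 14 + 5 = 62
σ = (3, 4, 1, 2): 21 + 1 + (-7) + (-9) = 6
σ = (3, 4, 2, 1): 21 + 1 + 2 + 5 = 29
σ = (4, 1, 2, 3): 14 + (-9) + 2 + 27 = 34
σ = (4, 1, 3, 2): 14 + (-9) + 20 + (-9) = 16
σ = (4, 2, 1, 3): 14 + 22 + (-7) + 27 = 56
σ = (4, 2, 3, 1): 14 + 22 + 20 + 5 = 61
σ = (4, 3, 1, 2): 14 + 28 + (-7) + (-9) = 26
σ = (4, 3, 2, 1): 14 + 28 + 2 + 5 = 49
Optimal value attained by: σ = (1, 2, 4, 3).
Answer: det⊕(C) = 81; verdict: NONSINGULAR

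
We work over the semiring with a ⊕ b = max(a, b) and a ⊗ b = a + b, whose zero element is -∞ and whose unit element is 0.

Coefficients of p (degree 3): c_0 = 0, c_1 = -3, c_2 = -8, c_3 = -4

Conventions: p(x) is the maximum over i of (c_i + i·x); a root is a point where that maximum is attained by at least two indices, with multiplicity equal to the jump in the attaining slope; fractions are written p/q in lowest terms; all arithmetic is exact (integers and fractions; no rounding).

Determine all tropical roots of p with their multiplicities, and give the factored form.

hull edge (i=0, c=0) to (i=3, c=-4): slope -4/3, span 3
Factored form: p(x) = -4 ⊗ (x ⊕ 4/3) ⊗ (x ⊕ 4/3) ⊗ (x ⊕ 4/3)
Answer: roots = 4/3 (mult 3)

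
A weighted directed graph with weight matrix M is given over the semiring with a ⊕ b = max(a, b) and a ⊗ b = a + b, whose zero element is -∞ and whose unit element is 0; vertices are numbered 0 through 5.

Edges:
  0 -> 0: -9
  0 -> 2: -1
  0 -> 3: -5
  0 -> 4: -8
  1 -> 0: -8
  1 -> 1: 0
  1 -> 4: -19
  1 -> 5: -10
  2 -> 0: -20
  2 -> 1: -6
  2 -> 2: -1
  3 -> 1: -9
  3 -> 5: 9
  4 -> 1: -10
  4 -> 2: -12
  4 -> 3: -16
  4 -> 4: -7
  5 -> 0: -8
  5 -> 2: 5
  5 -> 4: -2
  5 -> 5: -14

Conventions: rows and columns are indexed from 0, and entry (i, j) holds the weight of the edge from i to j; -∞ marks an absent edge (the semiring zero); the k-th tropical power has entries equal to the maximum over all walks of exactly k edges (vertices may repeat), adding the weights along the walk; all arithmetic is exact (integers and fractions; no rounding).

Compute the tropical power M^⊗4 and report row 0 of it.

M^⊗2:
  [-18, -7, -2, -14, -15, 4]
  [-8, 0, -5, -13, -12, -10]
  [-14, -6, -2, -25, -25, -16]
  [1, -9, 14, -∞, 7, -5]
  [-18, -10, -13, -23, -14, -7]
  [-15, -1, 4, -13, -9, -28]
M^⊗3:
  [-4, -7, 9, -23, 2, -5]
  [-8, 0, -5, -13, -12, -4]
  [-14, -6, -3, -19, -18, -16]
  [-6, 8, 13, -4, 0, -19]
  [-15, -10, -2, -23, -9, -14]
  [-9, -1, 3, -20, -16, -4]
M^⊗4:
  [-11, 3, 8, -9, -5, -14]
  [-8, 0, 1, -13, -6, -4]
  [-14, -6, -4, -19, -18, -10]
  [0, 8, 12, -11, -7, 5]
  [-18, -8, -3, -20, -16, -14]
  [-9, -1, 2, -14, -6, -11]
Answer: row 0 of M^⊗4 = [-11, 3, 8, -9, -5, -14]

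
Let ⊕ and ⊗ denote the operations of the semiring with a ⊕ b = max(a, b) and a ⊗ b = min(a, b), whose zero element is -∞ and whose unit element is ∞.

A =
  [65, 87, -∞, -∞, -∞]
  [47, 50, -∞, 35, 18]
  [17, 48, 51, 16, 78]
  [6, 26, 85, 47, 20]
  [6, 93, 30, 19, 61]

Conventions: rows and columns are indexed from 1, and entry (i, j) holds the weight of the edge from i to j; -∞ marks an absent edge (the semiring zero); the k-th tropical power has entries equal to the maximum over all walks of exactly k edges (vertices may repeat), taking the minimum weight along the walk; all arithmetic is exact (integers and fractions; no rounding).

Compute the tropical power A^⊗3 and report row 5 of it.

A^⊗2:
  [65, 65, -∞, 35, 18]
  [47, 50, 35, 35, 20]
  [47, 78, 51, 35, 61]
  [26, 48, 51, 47, 78]
  [47, 61, 30, 35, 61]
A^⊗3:
  [65, 65, 35, 35, 20]
  [47, 50, 35, 35, 35]
  [47, 61, 51, 35, 61]
  [47, 78, 51, 47, 61]
  [47, 61, 35, 35, 61]
Answer: row 5 of A^⊗3 = [47, 61, 35, 35, 61]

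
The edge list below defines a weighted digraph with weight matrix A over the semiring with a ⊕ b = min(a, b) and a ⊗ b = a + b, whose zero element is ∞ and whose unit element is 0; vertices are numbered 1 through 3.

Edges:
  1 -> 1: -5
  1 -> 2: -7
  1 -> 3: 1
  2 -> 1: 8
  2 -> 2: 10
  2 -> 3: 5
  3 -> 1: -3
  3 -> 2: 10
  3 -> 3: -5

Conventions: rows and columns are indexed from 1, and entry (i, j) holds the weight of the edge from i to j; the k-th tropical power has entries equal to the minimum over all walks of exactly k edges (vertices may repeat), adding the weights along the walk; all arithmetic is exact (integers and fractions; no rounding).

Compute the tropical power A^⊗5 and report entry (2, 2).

A^⊗2:
  [-10, -12, -4]
  [2, 1, 0]
  [-8, -10, -10]
A^⊗3:
  [-15, -17, -9]
  [-3, -5, -5]
  [-13, -15, -15]
A^⊗4:
  [-20, -22, -14]
  [-8, -10, -10]
  [-18, -20, -20]
A^⊗5:
  [-25, -27, -19]
  [-13, -15, -15]
  [-23, -25, -25]
Key observation: the optimum is the walk 2->3->1->1->1->2, with weight 5 + (-3) + (-5) + (-5) + (-7) = -15.
Optimal value attained by: walk 2->3->1->1->1->2.
Answer: (A^⊗5)[2][2] = -15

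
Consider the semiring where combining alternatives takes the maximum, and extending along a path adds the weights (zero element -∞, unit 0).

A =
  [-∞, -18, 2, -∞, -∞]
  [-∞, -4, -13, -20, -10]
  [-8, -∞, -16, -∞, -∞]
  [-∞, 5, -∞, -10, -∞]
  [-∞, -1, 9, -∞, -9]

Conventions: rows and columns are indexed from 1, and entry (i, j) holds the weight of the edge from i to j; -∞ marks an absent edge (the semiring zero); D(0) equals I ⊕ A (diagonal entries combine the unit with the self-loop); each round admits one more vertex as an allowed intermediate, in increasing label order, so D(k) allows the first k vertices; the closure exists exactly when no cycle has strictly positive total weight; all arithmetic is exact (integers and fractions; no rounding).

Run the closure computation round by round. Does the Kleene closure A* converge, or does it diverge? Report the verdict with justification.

D(0):
  [0, -18, 2, -∞, -∞]
  [-∞, 0, -13, -20, -10]
  [-8, -∞, 0, -∞, -∞]
  [-∞, 5, -∞, 0, -∞]
  [-∞, -1, 9, -∞, 0]
D(1):
  [0, -18, 2, -∞, -∞]
  [-∞, 0, -13, -20, -10]
  [-8, -26, 0, -∞, -∞]
  [-∞, 5, -∞, 0, -∞]
  [-∞, -1, 9, -∞, 0]
D(2):
  [0, -18, 2, -38, -28]
  [-∞, 0, -13, -20, -10]
  [-8, -26, 0, -46, -36]
  [-∞, 5, -8, 0, -5]
  [-∞, -1, 9, -21, 0]
D(3):
  [0, -18, 2, -38, -28]
  [-21, 0, -13, -20, -10]
  [-8, -26, 0, -46, -36]
  [-16, 5, -8, 0, -5]
  [1, -1, 9, -21, 0]
D(4):
  [0, -18, 2, -38, -28]
  [-21, 0, -13, -20, -10]
  [-8, -26, 0, -46, -36]
  [-16, 5, -8, 0, -5]
  [1, -1, 9, -21, 0]
D(5):
  [0, -18, 2, -38, -28]
  [-9, 0, -1, -20, -10]
  [-8, -26, 0, -46, -36]
  [-4, 5, 4, 0, -5]
  [1, -1, 9, -21, 0]
Key observation: every diagonal entry stays at the unit through all rounds, so no improving cycle exists.
Answer: CONVERGES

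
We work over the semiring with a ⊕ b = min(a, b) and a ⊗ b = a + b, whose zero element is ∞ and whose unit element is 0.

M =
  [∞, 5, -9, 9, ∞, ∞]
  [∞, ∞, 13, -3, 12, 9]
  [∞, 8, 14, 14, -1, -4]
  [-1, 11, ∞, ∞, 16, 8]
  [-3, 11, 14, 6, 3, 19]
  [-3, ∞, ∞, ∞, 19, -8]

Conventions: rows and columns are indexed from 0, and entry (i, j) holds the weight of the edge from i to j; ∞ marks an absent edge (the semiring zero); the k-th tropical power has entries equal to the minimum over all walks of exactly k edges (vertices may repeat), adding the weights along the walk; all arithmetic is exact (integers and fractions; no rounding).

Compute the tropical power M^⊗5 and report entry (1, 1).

M^⊗2:
  [8, -1, 5, 2, -10, -13]
  [-4, 8, 26, 18, 12, 1]
  [-7, 10, 13, 5, 2, -12]
  [5, 4, -10, 8, 19, 0]
  [0, 2, -12, 6, 6, 10]
  [-11, 2, -12, 6, 11, -16]
M^⊗3:
  [-16, 1, -1, -4, -7, -21]
  [-2, 1, -13, 5, 15, -7]
  [-15, -2, -16, 2, 5, -20]
  [-3, -2, -4, 1, -11, -14]
  [3, -4, -9, -1, -13, -16]
  [-19, -6, -20, -2, -13, -24]
M^⊗4:
  [-24, -11, -25, -7, -4, -29]
  [-10, -5, -11, -2, -14, -17]
  [-23, -10, -24, -6, -17, -28]
  [-17, 0, -12, -5, -8, -22]
  [-19, -2, -6, -7, -10, -24]
  [-27, -14, -28, -10, -21, -32]
M^⊗5:
  [-32, -19, -33, -15, -26, -37]
  [-20, -5, -19, -8, -12, -25]
  [-31, -18, -32, -14, -25, -36]
  [-25, -12, -26, -8, -13, -30]
  [-27, -14, -28, -10, -7, -32]
  [-35, -22, -36, -18, -29, -40]
Key observation: the optimum is the walk 1->5->5->5->0->1, with weight 9 + (-8) + (-8) + (-3) + 5 = -5.
Optimal value attained by: walk 1->5->5->5->0->1.
Answer: (M^⊗5)[1][1] = -5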